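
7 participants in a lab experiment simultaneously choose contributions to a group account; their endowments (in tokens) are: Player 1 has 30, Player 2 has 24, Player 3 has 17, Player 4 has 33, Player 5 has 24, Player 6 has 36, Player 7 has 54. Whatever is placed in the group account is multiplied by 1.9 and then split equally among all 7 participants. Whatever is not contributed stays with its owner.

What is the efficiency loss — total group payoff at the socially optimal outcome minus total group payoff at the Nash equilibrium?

The private return per contributed unit is 1.9/7 = 0.2714 < 1 for every player regardless of endowment, so the Nash equilibrium is zero contribution and the group total is Σ E_j = 30 + 24 + 17 + 33 + 24 + 36 + 54 = 218.
Each contributed unit returns 1.900 to the group, so the social optimum is full contribution by everyone: group total = 1.900 × 218 = 414.20.
Efficiency loss = (1.900 − 1) × 218 = 196.20.

196.20 tokens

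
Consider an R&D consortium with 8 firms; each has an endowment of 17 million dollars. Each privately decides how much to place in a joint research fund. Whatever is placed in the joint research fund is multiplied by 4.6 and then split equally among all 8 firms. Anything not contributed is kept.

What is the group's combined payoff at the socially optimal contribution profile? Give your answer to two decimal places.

625.60 million dollars

Each contributed unit returns 4.600 to the group as a whole (0.5750 to each of 8 players), which exceeds 1, so the social optimum is full contribution: group total = 4.600 × 136 = 625.60.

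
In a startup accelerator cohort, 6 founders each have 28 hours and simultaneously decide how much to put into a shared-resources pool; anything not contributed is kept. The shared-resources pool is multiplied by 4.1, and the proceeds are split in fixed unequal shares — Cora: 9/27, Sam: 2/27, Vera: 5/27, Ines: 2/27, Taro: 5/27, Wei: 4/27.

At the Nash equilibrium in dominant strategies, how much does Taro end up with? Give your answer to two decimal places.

49.26 hours

Player j's private return per contributed unit is 4.1 × (j's share). Contributing is weakly dominant for j when that share is at least 1/4.1 = 0.2439, and contributing 0 is dominant otherwise.
Cora alone (share 9/27) is above the threshold, contributing 28; the remaining 5 contribute 0. Total contributed: 28.
Taro keeps 28 and receives 4.1 × 28 × 5/27 = 21.26 from the shared-resources pool, for a payoff of 49.26.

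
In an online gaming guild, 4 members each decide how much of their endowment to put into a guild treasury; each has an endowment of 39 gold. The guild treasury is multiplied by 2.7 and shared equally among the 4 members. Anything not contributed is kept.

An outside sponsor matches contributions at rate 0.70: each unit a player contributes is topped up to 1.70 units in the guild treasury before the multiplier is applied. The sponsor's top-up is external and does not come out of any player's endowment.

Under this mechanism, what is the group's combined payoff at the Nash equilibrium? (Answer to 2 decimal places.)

Under the mechanism each unit contributed yields 2.7 × 1.70 / 4 = 1.1475 back to its contributor per unit of net cost, which exceeds 1, making full contribution the dominant choice for everyone.
At the Nash equilibrium everyone contributes 39. Group total payoff = 2.7 × 1.70 × 156 = 716.04.

716.04 gold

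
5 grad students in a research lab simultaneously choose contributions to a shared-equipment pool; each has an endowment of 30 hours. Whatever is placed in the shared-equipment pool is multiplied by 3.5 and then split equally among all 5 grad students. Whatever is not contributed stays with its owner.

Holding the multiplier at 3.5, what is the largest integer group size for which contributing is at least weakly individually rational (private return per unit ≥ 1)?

3

Private return per unit is 3.5/(group size), which is ≥ 1 whenever the group size is ≤ 3.5.
The largest such integer is 3.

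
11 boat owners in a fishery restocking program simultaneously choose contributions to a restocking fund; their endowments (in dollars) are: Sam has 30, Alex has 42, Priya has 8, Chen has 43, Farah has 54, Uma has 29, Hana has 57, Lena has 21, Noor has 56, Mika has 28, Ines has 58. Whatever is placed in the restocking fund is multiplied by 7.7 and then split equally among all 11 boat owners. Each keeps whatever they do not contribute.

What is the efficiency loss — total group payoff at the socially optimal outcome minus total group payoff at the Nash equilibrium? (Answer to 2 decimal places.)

The private return per contributed unit is 7.7/11 = 0.7000 < 1 for every player regardless of endowment, so the Nash equilibrium is zero contribution and the group total is Σ E_j = 30 + 42 + 8 + 43 + 54 + 29 + 57 + 21 + 56 + 28 + 58 = 426.
Each contributed unit returns 7.700 to the group, so the social optimum is full contribution by everyone: group total = 7.700 × 426 = 3280.20.
Efficiency loss = (7.700 − 1) × 426 = 2854.20.

2854.20 dollars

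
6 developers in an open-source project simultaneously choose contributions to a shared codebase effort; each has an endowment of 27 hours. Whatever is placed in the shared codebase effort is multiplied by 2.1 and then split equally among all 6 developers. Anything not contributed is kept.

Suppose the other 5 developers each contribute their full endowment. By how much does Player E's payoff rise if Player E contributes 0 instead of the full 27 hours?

17.55 hours

Switching from a contribution of 27 to 0 lets Player E keep an extra 27 hours, but lowers the shared codebase effort by 27, which costs Player E their own share of that drop: 2.1/6 × 27 = 9.45.
Net gain = 27 − 9.45 = 17.55. The private return per contributed unit (0.3500) is below 1, so free-riding is indeed the best response regardless of what the others do.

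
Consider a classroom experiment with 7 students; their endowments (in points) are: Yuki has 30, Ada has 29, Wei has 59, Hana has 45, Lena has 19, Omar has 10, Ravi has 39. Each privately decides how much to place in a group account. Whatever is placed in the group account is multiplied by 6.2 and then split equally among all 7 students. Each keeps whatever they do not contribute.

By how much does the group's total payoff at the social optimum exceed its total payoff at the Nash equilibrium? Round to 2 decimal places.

The private return per contributed unit is 6.2/7 = 0.8857 < 1 for every player regardless of endowment, so the Nash equilibrium is zero contribution and the group total is Σ E_j = 30 + 29 + 59 + 45 + 19 + 10 + 39 = 231.
Each contributed unit returns 6.200 to the group, so the social optimum is full contribution by everyone: group total = 6.200 × 231 = 1432.20.
Efficiency loss = (6.200 − 1) × 231 = 1201.20.

1201.20 points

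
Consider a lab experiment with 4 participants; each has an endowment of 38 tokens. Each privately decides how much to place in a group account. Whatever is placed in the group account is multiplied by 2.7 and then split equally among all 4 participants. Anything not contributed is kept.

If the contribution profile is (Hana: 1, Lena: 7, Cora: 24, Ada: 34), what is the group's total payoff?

264.20 tokens

Total contributed: 1 + 7 + 24 + 34 = 66; total kept: 4 × 38 − 66 = 86.
The group account pays out 2.7 × 66 = 178.20 in aggregate.
Group total = 86 + 178.20 = 264.20.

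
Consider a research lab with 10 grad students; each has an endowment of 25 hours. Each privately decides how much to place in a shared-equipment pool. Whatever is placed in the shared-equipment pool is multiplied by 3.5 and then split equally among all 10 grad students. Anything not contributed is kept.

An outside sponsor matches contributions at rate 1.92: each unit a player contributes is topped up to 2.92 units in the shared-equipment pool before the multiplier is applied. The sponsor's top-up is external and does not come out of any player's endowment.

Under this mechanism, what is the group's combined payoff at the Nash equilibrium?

Under the mechanism each unit contributed yields 3.5 × 2.92 / 10 = 1.0220 back to its contributor per unit of net cost, which exceeds 1, making full contribution the dominant choice for everyone.
At the Nash equilibrium everyone contributes 25. Group total payoff = 3.5 × 2.92 × 250 = 2555.00.

2555.00 hours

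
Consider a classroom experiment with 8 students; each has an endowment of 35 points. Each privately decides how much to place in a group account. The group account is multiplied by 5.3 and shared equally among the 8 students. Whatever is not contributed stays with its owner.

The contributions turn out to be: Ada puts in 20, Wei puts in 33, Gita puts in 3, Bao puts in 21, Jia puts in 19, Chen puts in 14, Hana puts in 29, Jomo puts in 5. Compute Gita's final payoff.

Total contributed: 20 + 33 + 3 + 21 + 19 + 14 + 29 + 5 = 144.
Each receives 5.3 × 144 / 8 = 95.40 from the group account.
Gita keeps 35 − 3 = 32, so Gita's payoff is 32 + 95.40 = 127.40.

127.40 points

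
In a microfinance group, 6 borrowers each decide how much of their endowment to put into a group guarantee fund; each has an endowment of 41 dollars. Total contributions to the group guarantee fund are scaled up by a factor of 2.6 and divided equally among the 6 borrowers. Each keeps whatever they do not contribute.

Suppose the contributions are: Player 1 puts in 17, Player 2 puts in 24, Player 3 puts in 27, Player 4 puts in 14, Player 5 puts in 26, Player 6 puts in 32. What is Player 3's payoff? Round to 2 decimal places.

Total contributed: 17 + 24 + 27 + 14 + 26 + 32 = 140.
Each receives 2.6 × 140 / 6 = 60.67 from the group guarantee fund.
Player 3 keeps 41 − 27 = 14, so Player 3's payoff is 14 + 60.67 = 74.67.

74.67 dollars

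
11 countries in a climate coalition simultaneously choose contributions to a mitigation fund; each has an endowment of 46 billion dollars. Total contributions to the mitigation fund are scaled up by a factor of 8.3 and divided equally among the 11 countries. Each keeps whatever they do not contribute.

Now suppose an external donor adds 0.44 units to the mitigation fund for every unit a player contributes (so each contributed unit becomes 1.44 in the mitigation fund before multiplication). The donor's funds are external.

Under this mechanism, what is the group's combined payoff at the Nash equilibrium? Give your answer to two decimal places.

6047.71 billion dollars

Under the mechanism each unit contributed yields 8.3 × 1.44 / 11 = 1.0865 back to its contributor per unit of net cost, which exceeds 1, making full contribution the dominant choice for everyone.
So the Nash equilibrium is full contribution by all 11; the group earns 8.3 × 1.44 × 506 = 6047.71.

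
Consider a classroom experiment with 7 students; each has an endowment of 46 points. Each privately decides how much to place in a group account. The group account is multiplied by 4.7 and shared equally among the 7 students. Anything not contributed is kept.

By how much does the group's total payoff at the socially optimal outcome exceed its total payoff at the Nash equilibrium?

1191.40 points

Each contributed unit returns 4.7/7 = 0.6714 to its contributor — below 1 — so contributing 0 is dominant for every player. At the Nash equilibrium everyone keeps their 46, and the group total is 7 × 46 = 322.
Each contributed unit returns 4.700 to the group as a whole (0.6714 to each of 7 players), which exceeds 1, so the social optimum is full contribution: group total = 4.700 × 322 = 1513.40.
Efficiency loss = 1513.40 − 322 = 1191.40.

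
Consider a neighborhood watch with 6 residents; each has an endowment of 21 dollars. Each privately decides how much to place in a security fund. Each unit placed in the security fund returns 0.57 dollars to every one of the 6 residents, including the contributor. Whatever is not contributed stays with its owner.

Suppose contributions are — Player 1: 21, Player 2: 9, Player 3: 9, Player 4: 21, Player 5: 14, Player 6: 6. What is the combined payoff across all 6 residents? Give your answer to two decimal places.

319.60 dollars

Total contributed: 21 + 9 + 9 + 21 + 14 + 6 = 80; total kept: 6 × 21 − 80 = 46.
The security fund pays out 0.57 × 6 × 80 = 273.60 in aggregate.
Group total = 46 + 273.60 = 319.60.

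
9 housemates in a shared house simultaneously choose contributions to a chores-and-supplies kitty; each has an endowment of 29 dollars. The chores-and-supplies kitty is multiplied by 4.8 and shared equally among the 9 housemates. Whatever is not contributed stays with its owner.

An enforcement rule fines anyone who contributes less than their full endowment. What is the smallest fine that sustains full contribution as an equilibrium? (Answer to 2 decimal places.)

13.53 dollars

Given the others contribute fully, the best deviation is to contribute 0 (any partial contribution still incurs the fine and gives up units whose private return 0.5333 is below 1).
Deviating from 29 to 0 saves 29 dollars but forfeits the deviator's share of the drop in the chores-and-supplies kitty: 4.8/9 × 29 = 15.47.
So the deviation gain is 29 − 15.47 = 13.53, and the fine must be at least 13.53 dollars to wipe it out.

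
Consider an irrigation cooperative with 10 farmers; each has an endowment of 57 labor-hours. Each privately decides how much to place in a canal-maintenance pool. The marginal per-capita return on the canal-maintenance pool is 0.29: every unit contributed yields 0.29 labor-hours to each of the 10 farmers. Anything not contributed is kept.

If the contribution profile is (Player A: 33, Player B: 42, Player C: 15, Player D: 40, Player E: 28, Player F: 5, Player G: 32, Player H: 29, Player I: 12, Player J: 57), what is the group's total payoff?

Total contributed: 33 + 42 + 15 + 40 + 28 + 5 + 32 + 29 + 12 + 57 = 293; total kept: 10 × 57 − 293 = 277.
The canal-maintenance pool pays out 0.29 × 10 × 293 = 849.70 in aggregate.
Group total = 277 + 849.70 = 1126.70.

1126.70 labor-hours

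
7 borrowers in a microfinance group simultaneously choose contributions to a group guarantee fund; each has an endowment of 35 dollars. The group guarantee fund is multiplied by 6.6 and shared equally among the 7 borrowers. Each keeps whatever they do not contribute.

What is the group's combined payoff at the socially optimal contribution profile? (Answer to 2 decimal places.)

Each contributed unit returns 6.600 to the group as a whole (0.9429 to each of 7 players), which exceeds 1, so the social optimum is full contribution: group total = 6.600 × 245 = 1617.00.

1617.00 dollars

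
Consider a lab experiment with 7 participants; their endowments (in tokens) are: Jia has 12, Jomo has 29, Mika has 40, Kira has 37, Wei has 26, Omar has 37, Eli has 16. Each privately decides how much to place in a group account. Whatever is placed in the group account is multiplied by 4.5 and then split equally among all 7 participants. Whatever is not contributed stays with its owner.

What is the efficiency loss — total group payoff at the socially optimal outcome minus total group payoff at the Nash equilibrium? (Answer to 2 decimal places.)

The private return per contributed unit is 4.5/7 = 0.6429 < 1 for every player regardless of endowment, so the Nash equilibrium is zero contribution and the group total is Σ E_j = 12 + 29 + 40 + 37 + 26 + 37 + 16 = 197.
Each contributed unit returns 4.500 to the group, so the social optimum is full contribution by everyone: group total = 4.500 × 197 = 886.50.
Efficiency loss = (4.500 − 1) × 197 = 689.50.

689.50 tokens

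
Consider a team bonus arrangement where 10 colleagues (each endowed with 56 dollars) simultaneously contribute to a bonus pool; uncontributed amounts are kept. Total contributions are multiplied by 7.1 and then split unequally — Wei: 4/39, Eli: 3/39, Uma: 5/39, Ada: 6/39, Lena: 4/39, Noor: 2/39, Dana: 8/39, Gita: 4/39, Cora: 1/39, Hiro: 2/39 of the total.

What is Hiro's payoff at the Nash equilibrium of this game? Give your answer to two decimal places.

Player j's private return per contributed unit is 7.1 × (j's share). Contributing is weakly dominant for j when that share is at least 1/7.1 = 0.1408, and contributing 0 is dominant otherwise.
The shares above 0.1408 belong to Ada and Dana, contributing 56 each; the remaining 8 contribute 0. Total contributed: 112.
Hiro keeps 56 and receives 7.1 × 112 × 2/39 = 40.78 from the bonus pool, for a payoff of 96.78.

96.78 dollars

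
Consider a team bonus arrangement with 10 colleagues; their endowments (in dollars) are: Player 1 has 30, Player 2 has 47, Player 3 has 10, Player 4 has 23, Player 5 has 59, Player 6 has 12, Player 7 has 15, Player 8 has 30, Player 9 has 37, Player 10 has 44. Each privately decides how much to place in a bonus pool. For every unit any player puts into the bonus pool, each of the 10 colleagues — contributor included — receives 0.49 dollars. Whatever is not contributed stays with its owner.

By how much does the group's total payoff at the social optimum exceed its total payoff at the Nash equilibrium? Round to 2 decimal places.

1197.30 dollars

The private return per contributed unit is 0.49 < 1 for everyone, so the Nash equilibrium is zero contribution and the group total is Σ E_j = 30 + 47 + 10 + 23 + 59 + 12 + 15 + 30 + 37 + 44 = 307.
Each contributed unit returns 4.900 to the group, so the social optimum is full contribution by everyone: group total = 4.900 × 307 = 1504.30.
Efficiency loss = (4.900 − 1) × 307 = 1197.30.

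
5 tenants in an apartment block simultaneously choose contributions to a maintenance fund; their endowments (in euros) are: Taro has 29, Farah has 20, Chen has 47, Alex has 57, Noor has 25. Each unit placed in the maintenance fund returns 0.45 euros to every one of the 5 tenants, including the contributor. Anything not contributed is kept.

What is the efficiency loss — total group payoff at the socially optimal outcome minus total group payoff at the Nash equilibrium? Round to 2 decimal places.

The private return per contributed unit is 0.45 < 1 for everyone, so the Nash equilibrium is zero contribution and the group total is Σ E_j = 29 + 20 + 47 + 57 + 25 = 178.
Each contributed unit returns 2.250 to the group, so the social optimum is full contribution by everyone: group total = 2.250 × 178 = 400.50.
Efficiency loss = (2.250 − 1) × 178 = 222.50.

222.50 euros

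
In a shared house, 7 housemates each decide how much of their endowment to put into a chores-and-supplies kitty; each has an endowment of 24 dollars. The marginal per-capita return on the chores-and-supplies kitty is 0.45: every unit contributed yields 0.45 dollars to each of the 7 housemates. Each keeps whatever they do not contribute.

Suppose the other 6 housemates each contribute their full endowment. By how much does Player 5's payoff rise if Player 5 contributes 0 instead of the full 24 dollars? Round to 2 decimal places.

Switching from a contribution of 24 to 0 lets Player 5 keep an extra 24 dollars, but lowers the chores-and-supplies kitty by 24, which costs Player 5 their own share of that drop: 0.45 × 24 = 10.80.
Net gain = 24 − 10.80 = 13.20. The private return per contributed unit (0.45) is below 1, so free-riding is indeed the best response regardless of what the others do.

13.20 dollars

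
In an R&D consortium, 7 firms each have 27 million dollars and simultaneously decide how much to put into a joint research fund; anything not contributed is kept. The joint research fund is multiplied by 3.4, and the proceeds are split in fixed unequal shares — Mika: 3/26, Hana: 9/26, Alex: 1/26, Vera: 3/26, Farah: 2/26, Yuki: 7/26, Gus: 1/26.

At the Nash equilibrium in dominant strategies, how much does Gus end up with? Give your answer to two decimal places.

For player j, contributing a unit is worthwhile iff 3.4 × (j's share) ≥ 1, i.e. iff j's share is at least 0.2941.
The only share above 0.2941 is Hana's 9/26, contributing 27; the remaining 6 contribute 0. Total contributed: 27.
Gus keeps 27 and receives 3.4 × 27 × 1/26 = 3.53 from the joint research fund, for a payoff of 30.53.

30.53 million dollars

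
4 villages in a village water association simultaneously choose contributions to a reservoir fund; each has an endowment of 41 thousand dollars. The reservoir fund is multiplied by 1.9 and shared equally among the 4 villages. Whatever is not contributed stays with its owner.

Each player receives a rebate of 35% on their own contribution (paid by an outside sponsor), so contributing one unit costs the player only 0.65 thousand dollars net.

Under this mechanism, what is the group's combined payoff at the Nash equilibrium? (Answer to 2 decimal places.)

164.00 thousand dollars

The effective private return is (1.9/4) / 0.65 = 0.7308, which is still under 1, so the mechanism doesn't change anyone's dominant strategy: zero contribution.
At the Nash equilibrium no one contributes; group total payoff = 4 × 41 = 164.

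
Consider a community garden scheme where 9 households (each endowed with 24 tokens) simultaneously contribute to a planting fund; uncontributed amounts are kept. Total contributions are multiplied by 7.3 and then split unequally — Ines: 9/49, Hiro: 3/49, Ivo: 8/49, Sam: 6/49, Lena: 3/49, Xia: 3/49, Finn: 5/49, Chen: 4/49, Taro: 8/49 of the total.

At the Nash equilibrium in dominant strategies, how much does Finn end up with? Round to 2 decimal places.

For player j, contributing a unit is worthwhile iff 7.3 × (j's share) ≥ 1, i.e. iff j's share is at least 0.1370.
The shares above 0.1370 belong to Ines, Ivo and Taro, contributing 24 each; the remaining 6 contribute 0. Total contributed: 72.
Finn keeps 24 and receives 7.3 × 72 × 5/49 = 53.63 from the planting fund, for a payoff of 77.63.

77.63 tokens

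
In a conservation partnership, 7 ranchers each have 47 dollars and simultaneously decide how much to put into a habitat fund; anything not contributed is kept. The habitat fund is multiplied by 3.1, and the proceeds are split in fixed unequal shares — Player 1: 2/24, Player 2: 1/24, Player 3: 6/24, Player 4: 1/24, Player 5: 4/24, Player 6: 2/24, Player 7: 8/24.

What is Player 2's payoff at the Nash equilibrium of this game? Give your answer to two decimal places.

53.07 dollars

Each unit j contributes comes back to j as 3.1 × (j's share), so j prefers to contribute only if that share exceeds 1/3.1 = 0.3226; otherwise keeping the unit dominates.
Player 7 alone (share 8/24) is above the threshold, contributing 47; the remaining 6 contribute 0. Total contributed: 47.
Player 2 keeps 47 and receives 3.1 × 47 × 1/24 = 6.07 from the habitat fund, for a payoff of 53.07.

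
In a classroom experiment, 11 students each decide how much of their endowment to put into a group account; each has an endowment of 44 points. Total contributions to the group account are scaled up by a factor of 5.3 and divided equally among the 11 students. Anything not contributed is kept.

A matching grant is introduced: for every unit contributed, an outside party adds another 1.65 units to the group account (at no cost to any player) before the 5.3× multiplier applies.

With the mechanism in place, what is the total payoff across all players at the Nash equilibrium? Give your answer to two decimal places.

6797.78 points

Under the mechanism each unit contributed yields 5.3 × 2.65 / 11 = 1.2768 back to its contributor per unit of net cost, which exceeds 1, making full contribution the dominant choice for everyone.
At the Nash equilibrium everyone contributes 44. Group total payoff = 5.3 × 2.65 × 484 = 6797.78.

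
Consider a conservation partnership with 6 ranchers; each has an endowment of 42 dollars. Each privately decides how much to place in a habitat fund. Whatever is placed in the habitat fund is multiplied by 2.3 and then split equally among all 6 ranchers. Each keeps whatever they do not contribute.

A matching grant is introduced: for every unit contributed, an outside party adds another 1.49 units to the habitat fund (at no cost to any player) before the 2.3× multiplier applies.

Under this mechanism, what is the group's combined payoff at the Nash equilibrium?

252.00 dollars

With the mechanism, a contributed unit returns 2.3 × 2.49 / 6 = 0.9545 per unit of net cost — still below 1 — so contributing 0 remains dominant for every player.
Everyone keeps their endowment and the group total is 6 × 42 = 252.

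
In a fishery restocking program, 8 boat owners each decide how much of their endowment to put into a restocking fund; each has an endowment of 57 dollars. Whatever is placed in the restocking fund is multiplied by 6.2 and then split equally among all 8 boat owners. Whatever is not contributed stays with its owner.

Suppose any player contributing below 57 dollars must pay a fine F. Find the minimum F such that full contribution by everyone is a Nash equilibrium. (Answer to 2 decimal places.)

Given the others contribute fully, the best deviation is to contribute 0 (any partial contribution still incurs the fine and gives up units whose private return 0.7750 is below 1).
Deviating from 57 to 0 saves 57 dollars but forfeits the deviator's share of the drop in the restocking fund: 6.2/8 × 57 = 44.17.
So the deviation gain is 57 − 44.17 = 12.83, and the fine must be at least 12.83 dollars to wipe it out.

12.83 dollars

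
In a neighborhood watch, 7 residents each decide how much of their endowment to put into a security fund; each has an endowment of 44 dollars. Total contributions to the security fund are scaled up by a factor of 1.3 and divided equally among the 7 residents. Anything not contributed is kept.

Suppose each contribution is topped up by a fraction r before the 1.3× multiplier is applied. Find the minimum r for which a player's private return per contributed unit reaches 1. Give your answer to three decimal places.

4.385

With matching at rate r, one contributed unit becomes (1 + r) in the security fund and returns 1.3 × (1 + r) / 7 to the contributor.
Setting this equal to 1: 1 + r = 7/1.3 = 5.3846.
So the minimum matching rate is r = 5.3846 − 1 = 4.385.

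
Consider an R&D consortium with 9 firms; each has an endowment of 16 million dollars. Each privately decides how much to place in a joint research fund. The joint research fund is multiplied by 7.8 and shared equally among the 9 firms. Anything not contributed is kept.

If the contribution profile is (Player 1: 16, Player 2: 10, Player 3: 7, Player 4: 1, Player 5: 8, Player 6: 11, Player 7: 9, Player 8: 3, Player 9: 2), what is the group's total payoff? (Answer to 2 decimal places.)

599.60 million dollars

Total contributed: 16 + 10 + 7 + 1 + 8 + 11 + 9 + 3 + 2 = 67; total kept: 9 × 16 − 67 = 77.
The joint research fund pays out 7.8 × 67 = 522.60 in aggregate.
Group total = 77 + 522.60 = 599.60.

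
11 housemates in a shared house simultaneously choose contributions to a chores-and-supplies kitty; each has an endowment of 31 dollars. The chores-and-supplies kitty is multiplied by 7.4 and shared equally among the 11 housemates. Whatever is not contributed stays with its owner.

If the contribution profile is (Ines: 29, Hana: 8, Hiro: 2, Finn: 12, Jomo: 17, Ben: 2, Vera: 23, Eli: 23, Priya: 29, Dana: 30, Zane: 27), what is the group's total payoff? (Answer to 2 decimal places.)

Total contributed: 29 + 8 + 2 + 12 + 17 + 2 + 23 + 23 + 29 + 30 + 27 = 202; total kept: 11 × 31 − 202 = 139.
The chores-and-supplies kitty pays out 7.4 × 202 = 1494.80 in aggregate.
Group total = 139 + 1494.80 = 1633.80.

1633.80 dollars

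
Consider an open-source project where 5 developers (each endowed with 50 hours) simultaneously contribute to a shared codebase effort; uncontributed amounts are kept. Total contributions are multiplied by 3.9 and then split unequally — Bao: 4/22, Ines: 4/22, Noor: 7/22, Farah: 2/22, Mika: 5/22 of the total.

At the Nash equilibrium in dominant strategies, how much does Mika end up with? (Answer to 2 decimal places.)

A player with share s gets back 3.9·s per unit contributed, so full contribution is dominant for anyone with s > 1/3.9 = 0.2564 and zero contribution is dominant for anyone below.
Only Noor (7/22) clears that bar, contributing 50; the remaining 4 contribute 0. Total contributed: 50.
Mika keeps 50 and receives 3.9 × 50 × 5/22 = 44.32 from the shared codebase effort, for a payoff of 94.32.

94.32 hours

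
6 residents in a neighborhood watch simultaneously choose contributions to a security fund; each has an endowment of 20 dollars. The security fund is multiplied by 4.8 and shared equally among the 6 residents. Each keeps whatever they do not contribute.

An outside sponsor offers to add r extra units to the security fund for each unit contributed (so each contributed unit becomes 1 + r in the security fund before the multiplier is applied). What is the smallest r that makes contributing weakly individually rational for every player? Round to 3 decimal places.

With matching at rate r, one contributed unit becomes (1 + r) in the security fund and returns 4.8 × (1 + r) / 6 to the contributor.
Setting this equal to 1: 1 + r = 6/4.8 = 1.2500.
So the minimum matching rate is r = 1.2500 − 1 = 0.250.

0.250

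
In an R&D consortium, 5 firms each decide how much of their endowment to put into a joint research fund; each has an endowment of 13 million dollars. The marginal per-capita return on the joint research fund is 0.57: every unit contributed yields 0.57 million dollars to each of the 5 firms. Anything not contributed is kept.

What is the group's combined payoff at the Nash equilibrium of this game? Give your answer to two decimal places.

The private return per contributed unit is 0.57 < 1, so contributing 0 is dominant for every player. At the Nash equilibrium everyone keeps their 13, and the group total is 5 × 13 = 65.

65.00 million dollars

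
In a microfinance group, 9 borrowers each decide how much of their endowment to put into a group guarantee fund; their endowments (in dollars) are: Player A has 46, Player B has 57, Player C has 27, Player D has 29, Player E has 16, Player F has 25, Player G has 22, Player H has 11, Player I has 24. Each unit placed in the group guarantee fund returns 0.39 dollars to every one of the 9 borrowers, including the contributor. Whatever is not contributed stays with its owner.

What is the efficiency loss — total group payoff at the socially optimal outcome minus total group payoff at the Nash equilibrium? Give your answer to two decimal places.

645.07 dollars

The private return per contributed unit is 0.39 < 1 for everyone, so the Nash equilibrium is zero contribution and the group total is Σ E_j = 46 + 57 + 27 + 29 + 16 + 25 + 22 + 11 + 24 = 257.
Each contributed unit returns 3.510 to the group, so the social optimum is full contribution by everyone: group total = 3.510 × 257 = 902.07.
Efficiency loss = (3.510 − 1) × 257 = 645.07.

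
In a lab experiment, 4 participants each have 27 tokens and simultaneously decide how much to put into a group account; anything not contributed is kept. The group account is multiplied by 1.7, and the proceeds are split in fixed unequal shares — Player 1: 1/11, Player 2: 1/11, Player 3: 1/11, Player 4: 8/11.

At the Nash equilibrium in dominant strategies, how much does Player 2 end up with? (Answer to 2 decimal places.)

31.17 tokens

A player with share s gets back 1.7·s per unit contributed, so full contribution is dominant for anyone with s > 1/1.7 = 0.5882 and zero contribution is dominant for anyone below.
Player 4 alone (share 8/11) is above the threshold, contributing 27; the remaining 3 contribute 0. Total contributed: 27.
Player 2 keeps 27 and receives 1.7 × 27 × 1/11 = 4.17 from the group account, for a payoff of 31.17.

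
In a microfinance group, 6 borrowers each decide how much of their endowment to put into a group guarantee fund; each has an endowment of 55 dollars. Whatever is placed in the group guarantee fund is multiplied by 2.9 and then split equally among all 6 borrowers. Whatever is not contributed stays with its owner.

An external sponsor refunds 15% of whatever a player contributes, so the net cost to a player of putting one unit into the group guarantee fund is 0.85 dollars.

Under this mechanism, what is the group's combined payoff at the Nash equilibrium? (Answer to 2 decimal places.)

Even with the mechanism, each unit contributed returns only (2.9/6) / 0.85 = 0.5686 per unit of net cost, so contributing nothing is still dominant.
Everyone keeps their endowment and the group total is 6 × 55 = 330.

330.00 dollars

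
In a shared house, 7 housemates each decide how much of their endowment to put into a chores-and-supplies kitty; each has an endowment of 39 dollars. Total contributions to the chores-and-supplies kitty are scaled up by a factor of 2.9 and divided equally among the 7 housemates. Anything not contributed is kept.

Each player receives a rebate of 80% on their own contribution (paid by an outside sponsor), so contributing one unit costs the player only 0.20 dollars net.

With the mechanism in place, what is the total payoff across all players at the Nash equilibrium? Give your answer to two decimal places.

The effective private return per unit is now (2.9/7) / 0.20 = 2.0714 > 1, so every player's dominant strategy flips to full contribution.
So the Nash equilibrium is full contribution by all 7; the group earns 7 × (39 × 0.80 + 2.9 × 39) = 1010.10.

1010.10 dollars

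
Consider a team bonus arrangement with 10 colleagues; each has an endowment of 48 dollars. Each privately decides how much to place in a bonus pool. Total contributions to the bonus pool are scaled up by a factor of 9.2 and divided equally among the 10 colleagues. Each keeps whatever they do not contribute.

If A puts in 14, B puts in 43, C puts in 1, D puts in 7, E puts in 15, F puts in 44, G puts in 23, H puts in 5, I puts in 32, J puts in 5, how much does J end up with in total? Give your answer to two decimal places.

216.88 dollars

Total contributed: 14 + 43 + 1 + 7 + 15 + 44 + 23 + 5 + 32 + 5 = 189.
Each receives 9.2 × 189 / 10 = 173.88 from the bonus pool.
J keeps 48 − 5 = 43, so J's payoff is 43 + 173.88 = 216.88.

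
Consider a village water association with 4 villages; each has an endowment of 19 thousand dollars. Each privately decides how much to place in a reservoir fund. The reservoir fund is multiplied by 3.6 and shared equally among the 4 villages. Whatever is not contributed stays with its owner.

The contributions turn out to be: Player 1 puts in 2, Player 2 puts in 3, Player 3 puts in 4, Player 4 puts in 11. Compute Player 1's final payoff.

Total contributed: 2 + 3 + 4 + 11 = 20.
Each receives 3.6 × 20 / 4 = 18.00 from the reservoir fund.
Player 1 keeps 19 − 2 = 17, so Player 1's payoff is 17 + 18.00 = 35.00.

35.00 thousand dollars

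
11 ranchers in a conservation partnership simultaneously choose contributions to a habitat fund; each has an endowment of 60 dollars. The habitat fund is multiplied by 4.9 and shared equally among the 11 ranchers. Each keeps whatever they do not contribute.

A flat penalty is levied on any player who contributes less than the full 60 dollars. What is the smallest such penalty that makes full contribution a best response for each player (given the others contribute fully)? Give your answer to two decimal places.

33.27 dollars

Given the others contribute fully, the best deviation is to contribute 0 (any partial contribution still incurs the fine and gives up units whose private return 0.4455 is below 1).
Deviating from 60 to 0 saves 60 dollars but forfeits the deviator's share of the drop in the habitat fund: 4.9/11 × 60 = 26.73.
So the deviation gain is 60 − 26.73 = 33.27, and the fine must be at least 33.27 dollars to wipe it out.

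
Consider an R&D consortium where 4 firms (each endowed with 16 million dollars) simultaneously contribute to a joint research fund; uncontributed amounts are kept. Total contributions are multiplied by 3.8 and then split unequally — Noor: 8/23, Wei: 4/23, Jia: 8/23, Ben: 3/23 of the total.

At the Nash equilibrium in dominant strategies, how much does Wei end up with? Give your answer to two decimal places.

A player with share s gets back 3.8·s per unit contributed, so full contribution is dominant for anyone with s > 1/3.8 = 0.2632 and zero contribution is dominant for anyone below.
Noor and Jia clear that bar, contributing 16 each; the remaining 2 contribute 0. Total contributed: 32.
Wei keeps 16 and receives 3.8 × 32 × 4/23 = 21.15 from the joint research fund, for a payoff of 37.15.

37.15 million dollars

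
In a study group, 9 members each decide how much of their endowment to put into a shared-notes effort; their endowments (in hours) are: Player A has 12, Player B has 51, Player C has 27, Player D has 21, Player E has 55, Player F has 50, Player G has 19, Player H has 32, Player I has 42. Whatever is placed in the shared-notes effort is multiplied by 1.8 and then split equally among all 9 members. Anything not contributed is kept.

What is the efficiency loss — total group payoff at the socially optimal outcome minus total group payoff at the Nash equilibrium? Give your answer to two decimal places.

The private return per contributed unit is 1.8/9 = 0.2000 < 1 for every player regardless of endowment, so the Nash equilibrium is zero contribution and the group total is Σ E_j = 12 + 51 + 27 + 21 + 55 + 50 + 19 + 32 + 42 = 309.
Each contributed unit returns 1.800 to the group, so the social optimum is full contribution by everyone: group total = 1.800 × 309 = 556.20.
Efficiency loss = (1.800 − 1) × 309 = 247.20.

247.20 hours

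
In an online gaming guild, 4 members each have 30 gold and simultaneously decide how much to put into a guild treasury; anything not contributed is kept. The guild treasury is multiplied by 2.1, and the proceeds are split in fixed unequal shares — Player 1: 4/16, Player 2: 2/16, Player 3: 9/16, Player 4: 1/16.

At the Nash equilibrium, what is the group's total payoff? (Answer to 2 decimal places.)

153.00 gold

For player j, contributing a unit is worthwhile iff 2.1 × (j's share) ≥ 1, i.e. iff j's share is at least 0.4762.
Only Player 3 (9/16) clears that bar, contributing 30; the remaining 3 contribute 0. Total contributed: 30.
The guild treasury pays out 2.1 × 30 = 63.00 in total (split across the unequal shares, but the aggregate is all that matters for the group sum).
The 3 free-riders keep 30 each, adding 90. Group total = 90 + 63.00 = 153.00.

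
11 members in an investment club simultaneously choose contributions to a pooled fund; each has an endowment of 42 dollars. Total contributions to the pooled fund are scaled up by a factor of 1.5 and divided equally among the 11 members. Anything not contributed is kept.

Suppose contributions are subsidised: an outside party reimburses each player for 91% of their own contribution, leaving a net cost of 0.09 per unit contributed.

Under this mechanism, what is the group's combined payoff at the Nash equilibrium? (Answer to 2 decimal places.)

The effective private return per unit is now (1.5/11) / 0.09 = 1.5152 > 1, so every player's dominant strategy flips to full contribution.
At the Nash equilibrium everyone contributes 42. Group total payoff = 11 × (42 × 0.91 + 1.5 × 42) = 1113.42.

1113.42 dollars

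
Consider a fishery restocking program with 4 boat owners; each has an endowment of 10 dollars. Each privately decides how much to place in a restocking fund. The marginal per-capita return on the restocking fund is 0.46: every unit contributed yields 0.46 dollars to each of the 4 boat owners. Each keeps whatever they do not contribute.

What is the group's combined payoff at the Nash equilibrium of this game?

The private return per contributed unit is 0.46 < 1, so contributing 0 is dominant for every player. At the Nash equilibrium everyone keeps their 10, and the group total is 4 × 10 = 40.

40.00 dollars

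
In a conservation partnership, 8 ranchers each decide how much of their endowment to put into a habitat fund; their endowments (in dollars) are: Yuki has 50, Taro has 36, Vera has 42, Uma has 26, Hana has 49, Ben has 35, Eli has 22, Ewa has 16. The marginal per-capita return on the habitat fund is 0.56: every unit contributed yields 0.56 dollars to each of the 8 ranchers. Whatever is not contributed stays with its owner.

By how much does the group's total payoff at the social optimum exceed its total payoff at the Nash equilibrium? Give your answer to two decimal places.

The private return per contributed unit is 0.56 < 1 for everyone, so the Nash equilibrium is zero contribution and the group total is Σ E_j = 50 + 36 + 42 + 26 + 49 + 35 + 22 + 16 = 276.
Each contributed unit returns 4.480 to the group, so the social optimum is full contribution by everyone: group total = 4.480 × 276 = 1236.48.
Efficiency loss = (4.480 − 1) × 276 = 960.48.

960.48 dollars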